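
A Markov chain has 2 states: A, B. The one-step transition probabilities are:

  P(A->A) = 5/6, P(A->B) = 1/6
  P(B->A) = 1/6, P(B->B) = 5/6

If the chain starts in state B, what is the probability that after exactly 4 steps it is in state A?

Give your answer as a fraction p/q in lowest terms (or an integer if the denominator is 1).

Answer: 65/162

Derivation:
Computing P^4 by repeated multiplication:
P^1 =
  A: [5/6, 1/6]
  B: [1/6, 5/6]
P^2 =
  A: [13/18, 5/18]
  B: [5/18, 13/18]
P^3 =
  A: [35/54, 19/54]
  B: [19/54, 35/54]
P^4 =
  A: [97/162, 65/162]
  B: [65/162, 97/162]

(P^4)[B -> A] = 65/162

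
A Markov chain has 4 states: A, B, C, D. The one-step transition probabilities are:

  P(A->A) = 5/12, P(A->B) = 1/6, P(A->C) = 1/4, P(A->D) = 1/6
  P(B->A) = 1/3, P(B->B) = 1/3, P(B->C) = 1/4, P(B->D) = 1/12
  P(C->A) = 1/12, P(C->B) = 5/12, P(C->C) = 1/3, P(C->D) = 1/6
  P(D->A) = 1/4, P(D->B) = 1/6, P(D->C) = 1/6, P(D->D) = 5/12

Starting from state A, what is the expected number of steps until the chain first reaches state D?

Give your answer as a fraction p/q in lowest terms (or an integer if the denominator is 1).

Let h_i = expected steps to first reach D from state i.
Boundary: h_D = 0.
First-step equations for the other states:
  h_A = 1 + 5/12*h_A + 1/6*h_B + 1/4*h_C + 1/6*h_D
  h_B = 1 + 1/3*h_A + 1/3*h_B + 1/4*h_C + 1/12*h_D
  h_C = 1 + 1/12*h_A + 5/12*h_B + 1/3*h_C + 1/6*h_D

Substituting h_D = 0 and rearranging gives the linear system (I - Q) h = 1:
  [7/12, -1/6, -1/4] . (h_A, h_B, h_C) = 1
  [-1/3, 2/3, -1/4] . (h_A, h_B, h_C) = 1
  [-1/12, -5/12, 2/3] . (h_A, h_B, h_C) = 1

Solving yields:
  h_A = 440/63
  h_B = 484/63
  h_C = 452/63

Starting state is A, so the expected hitting time is h_A = 440/63.

Answer: 440/63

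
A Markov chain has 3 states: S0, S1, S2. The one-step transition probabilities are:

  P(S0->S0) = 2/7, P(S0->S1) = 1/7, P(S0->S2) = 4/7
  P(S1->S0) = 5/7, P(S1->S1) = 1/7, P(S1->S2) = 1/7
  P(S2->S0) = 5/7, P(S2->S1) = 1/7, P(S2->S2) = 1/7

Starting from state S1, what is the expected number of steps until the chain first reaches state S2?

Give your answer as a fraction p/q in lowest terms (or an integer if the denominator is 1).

Let h_i = expected steps to first reach S2 from state i.
Boundary: h_S2 = 0.
First-step equations for the other states:
  h_S0 = 1 + 2/7*h_S0 + 1/7*h_S1 + 4/7*h_S2
  h_S1 = 1 + 5/7*h_S0 + 1/7*h_S1 + 1/7*h_S2

Substituting h_S2 = 0 and rearranging gives the linear system (I - Q) h = 1:
  [5/7, -1/7] . (h_S0, h_S1) = 1
  [-5/7, 6/7] . (h_S0, h_S1) = 1

Solving yields:
  h_S0 = 49/25
  h_S1 = 14/5

Starting state is S1, so the expected hitting time is h_S1 = 14/5.

Answer: 14/5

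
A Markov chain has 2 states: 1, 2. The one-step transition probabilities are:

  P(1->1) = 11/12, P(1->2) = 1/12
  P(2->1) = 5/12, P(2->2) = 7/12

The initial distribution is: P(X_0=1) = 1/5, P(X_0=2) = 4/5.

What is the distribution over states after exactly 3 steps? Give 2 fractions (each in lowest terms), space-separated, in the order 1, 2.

Propagating the distribution step by step (d_{t+1} = d_t * P):
d_0 = (1=1/5, 2=4/5)
  d_1[1] = 1/5*11/12 + 4/5*5/12 = 31/60
  d_1[2] = 1/5*1/12 + 4/5*7/12 = 29/60
d_1 = (1=31/60, 2=29/60)
  d_2[1] = 31/60*11/12 + 29/60*5/12 = 27/40
  d_2[2] = 31/60*1/12 + 29/60*7/12 = 13/40
d_2 = (1=27/40, 2=13/40)
  d_3[1] = 27/40*11/12 + 13/40*5/12 = 181/240
  d_3[2] = 27/40*1/12 + 13/40*7/12 = 59/240
d_3 = (1=181/240, 2=59/240)

Answer: 181/240 59/240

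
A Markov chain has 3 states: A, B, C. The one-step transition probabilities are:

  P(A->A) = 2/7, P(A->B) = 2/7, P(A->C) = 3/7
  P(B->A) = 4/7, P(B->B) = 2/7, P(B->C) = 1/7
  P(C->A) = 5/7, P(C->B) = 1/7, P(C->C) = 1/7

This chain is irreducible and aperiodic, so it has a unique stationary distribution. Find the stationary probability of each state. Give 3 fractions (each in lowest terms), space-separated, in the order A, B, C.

Answer: 29/61 15/61 17/61

Derivation:
The stationary distribution satisfies pi = pi * P, i.e.:
  pi_A = 2/7*pi_A + 4/7*pi_B + 5/7*pi_C
  pi_B = 2/7*pi_A + 2/7*pi_B + 1/7*pi_C
  pi_C = 3/7*pi_A + 1/7*pi_B + 1/7*pi_C
with normalization: pi_A + pi_B + pi_C = 1.

Using the first 2 balance equations plus normalization, the linear system A*pi = b is:
  [-5/7, 4/7, 5/7] . pi = 0
  [2/7, -5/7, 1/7] . pi = 0
  [1, 1, 1] . pi = 1

Solving yields:
  pi_A = 29/61
  pi_B = 15/61
  pi_C = 17/61

Verification (pi * P):
  29/61*2/7 + 15/61*4/7 + 17/61*5/7 = 29/61 = pi_A  (ok)
  29/61*2/7 + 15/61*2/7 + 17/61*1/7 = 15/61 = pi_B  (ok)
  29/61*3/7 + 15/61*1/7 + 17/61*1/7 = 17/61 = pi_C  (ok)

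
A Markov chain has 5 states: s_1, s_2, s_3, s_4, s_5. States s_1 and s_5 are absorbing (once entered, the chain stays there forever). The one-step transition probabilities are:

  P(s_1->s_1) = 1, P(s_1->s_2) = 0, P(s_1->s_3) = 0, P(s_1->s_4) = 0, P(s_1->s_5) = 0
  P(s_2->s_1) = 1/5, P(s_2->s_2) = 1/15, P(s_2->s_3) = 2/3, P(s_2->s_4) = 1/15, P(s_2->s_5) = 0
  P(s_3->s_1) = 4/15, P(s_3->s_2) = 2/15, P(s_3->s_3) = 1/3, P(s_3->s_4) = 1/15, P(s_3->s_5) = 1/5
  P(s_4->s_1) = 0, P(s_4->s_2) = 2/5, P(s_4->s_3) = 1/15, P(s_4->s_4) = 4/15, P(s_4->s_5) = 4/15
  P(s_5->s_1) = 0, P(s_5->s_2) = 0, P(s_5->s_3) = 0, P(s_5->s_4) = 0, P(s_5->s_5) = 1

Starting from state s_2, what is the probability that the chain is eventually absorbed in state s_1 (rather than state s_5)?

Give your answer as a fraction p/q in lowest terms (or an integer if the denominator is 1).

Let a_i = P(absorbed in s_1 | start in state i).
Boundary conditions: a_s_1 = 1, a_s_5 = 0.
For each transient state i, a_i = sum_j P(i->j) * a_j:
  a_s_2 = 1/5*a_s_1 + 1/15*a_s_2 + 2/3*a_s_3 + 1/15*a_s_4 + 0*a_s_5
  a_s_3 = 4/15*a_s_1 + 2/15*a_s_2 + 1/3*a_s_3 + 1/15*a_s_4 + 1/5*a_s_5
  a_s_4 = 0*a_s_1 + 2/5*a_s_2 + 1/15*a_s_3 + 4/15*a_s_4 + 4/15*a_s_5

Substituting a_s_1 = 1 and a_s_5 = 0, rearrange to (I - Q) a = r where r[i] = P(i -> s_1):
  [14/15, -2/3, -1/15] . (a_s_2, a_s_3, a_s_4) = 1/5
  [-2/15, 2/3, -1/15] . (a_s_2, a_s_3, a_s_4) = 4/15
  [-2/5, -1/15, 11/15] . (a_s_2, a_s_3, a_s_4) = 0

Solving yields:
  a_s_2 = 771/1184
  a_s_3 = 169/296
  a_s_4 = 241/592

Starting state is s_2, so the absorption probability is a_s_2 = 771/1184.

Answer: 771/1184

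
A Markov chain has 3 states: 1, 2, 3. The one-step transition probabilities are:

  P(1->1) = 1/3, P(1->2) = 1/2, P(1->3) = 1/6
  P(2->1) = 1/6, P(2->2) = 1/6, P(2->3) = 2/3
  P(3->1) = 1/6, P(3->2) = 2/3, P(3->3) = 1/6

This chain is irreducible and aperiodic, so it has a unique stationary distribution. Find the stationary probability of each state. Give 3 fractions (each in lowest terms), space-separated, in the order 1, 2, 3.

Answer: 1/5 19/45 17/45

Derivation:
The stationary distribution satisfies pi = pi * P, i.e.:
  pi_1 = 1/3*pi_1 + 1/6*pi_2 + 1/6*pi_3
  pi_2 = 1/2*pi_1 + 1/6*pi_2 + 2/3*pi_3
  pi_3 = 1/6*pi_1 + 2/3*pi_2 + 1/6*pi_3
with normalization: pi_1 + pi_2 + pi_3 = 1.

Using the first 2 balance equations plus normalization, the linear system A*pi = b is:
  [-2/3, 1/6, 1/6] . pi = 0
  [1/2, -5/6, 2/3] . pi = 0
  [1, 1, 1] . pi = 1

Solving yields:
  pi_1 = 1/5
  pi_2 = 19/45
  pi_3 = 17/45

Verification (pi * P):
  1/5*1/3 + 19/45*1/6 + 17/45*1/6 = 1/5 = pi_1  (ok)
  1/5*1/2 + 19/45*1/6 + 17/45*2/3 = 19/45 = pi_2  (ok)
  1/5*1/6 + 19/45*2/3 + 17/45*1/6 = 17/45 = pi_3  (ok)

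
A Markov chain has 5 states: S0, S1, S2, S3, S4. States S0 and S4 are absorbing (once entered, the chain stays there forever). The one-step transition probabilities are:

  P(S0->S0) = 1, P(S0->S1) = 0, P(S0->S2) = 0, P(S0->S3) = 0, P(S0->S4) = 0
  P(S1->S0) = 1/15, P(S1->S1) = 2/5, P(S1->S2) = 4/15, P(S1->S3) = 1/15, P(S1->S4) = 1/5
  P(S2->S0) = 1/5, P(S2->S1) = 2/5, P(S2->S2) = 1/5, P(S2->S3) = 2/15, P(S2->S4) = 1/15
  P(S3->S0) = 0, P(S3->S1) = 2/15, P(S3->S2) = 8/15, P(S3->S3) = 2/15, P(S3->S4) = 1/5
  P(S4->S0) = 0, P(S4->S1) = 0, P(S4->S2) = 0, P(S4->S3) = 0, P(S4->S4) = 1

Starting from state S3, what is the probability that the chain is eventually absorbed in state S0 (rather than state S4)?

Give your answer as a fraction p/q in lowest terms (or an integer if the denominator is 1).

Answer: 78/215

Derivation:
Let a_i = P(absorbed in S0 | start in state i).
Boundary conditions: a_S0 = 1, a_S4 = 0.
For each transient state i, a_i = sum_j P(i->j) * a_j:
  a_S1 = 1/15*a_S0 + 2/5*a_S1 + 4/15*a_S2 + 1/15*a_S3 + 1/5*a_S4
  a_S2 = 1/5*a_S0 + 2/5*a_S1 + 1/5*a_S2 + 2/15*a_S3 + 1/15*a_S4
  a_S3 = 0*a_S0 + 2/15*a_S1 + 8/15*a_S2 + 2/15*a_S3 + 1/5*a_S4

Substituting a_S0 = 1 and a_S4 = 0, rearrange to (I - Q) a = r where r[i] = P(i -> S0):
  [3/5, -4/15, -1/15] . (a_S1, a_S2, a_S3) = 1/15
  [-2/5, 4/5, -2/15] . (a_S1, a_S2, a_S3) = 1/5
  [-2/15, -8/15, 13/15] . (a_S1, a_S2, a_S3) = 0

Solving yields:
  a_S1 = 16/43
  a_S2 = 427/860
  a_S3 = 78/215

Starting state is S3, so the absorption probability is a_S3 = 78/215.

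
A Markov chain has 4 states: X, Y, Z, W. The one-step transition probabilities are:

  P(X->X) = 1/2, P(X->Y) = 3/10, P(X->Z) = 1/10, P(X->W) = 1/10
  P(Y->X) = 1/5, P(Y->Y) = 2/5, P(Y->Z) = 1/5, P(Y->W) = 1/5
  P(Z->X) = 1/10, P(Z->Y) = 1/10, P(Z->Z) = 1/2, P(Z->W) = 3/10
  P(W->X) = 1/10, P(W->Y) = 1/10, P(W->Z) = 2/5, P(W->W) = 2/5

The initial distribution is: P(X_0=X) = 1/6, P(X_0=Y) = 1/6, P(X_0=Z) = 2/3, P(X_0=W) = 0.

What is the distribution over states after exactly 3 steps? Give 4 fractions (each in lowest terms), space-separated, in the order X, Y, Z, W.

Propagating the distribution step by step (d_{t+1} = d_t * P):
d_0 = (X=1/6, Y=1/6, Z=2/3, W=0)
  d_1[X] = 1/6*1/2 + 1/6*1/5 + 2/3*1/10 + 0*1/10 = 11/60
  d_1[Y] = 1/6*3/10 + 1/6*2/5 + 2/3*1/10 + 0*1/10 = 11/60
  d_1[Z] = 1/6*1/10 + 1/6*1/5 + 2/3*1/2 + 0*2/5 = 23/60
  d_1[W] = 1/6*1/10 + 1/6*1/5 + 2/3*3/10 + 0*2/5 = 1/4
d_1 = (X=11/60, Y=11/60, Z=23/60, W=1/4)
  d_2[X] = 11/60*1/2 + 11/60*1/5 + 23/60*1/10 + 1/4*1/10 = 23/120
  d_2[Y] = 11/60*3/10 + 11/60*2/5 + 23/60*1/10 + 1/4*1/10 = 23/120
  d_2[Z] = 11/60*1/10 + 11/60*1/5 + 23/60*1/2 + 1/4*2/5 = 26/75
  d_2[W] = 11/60*1/10 + 11/60*1/5 + 23/60*3/10 + 1/4*2/5 = 27/100
d_2 = (X=23/120, Y=23/120, Z=26/75, W=27/100)
  d_3[X] = 23/120*1/2 + 23/120*1/5 + 26/75*1/10 + 27/100*1/10 = 47/240
  d_3[Y] = 23/120*3/10 + 23/120*2/5 + 26/75*1/10 + 27/100*1/10 = 47/240
  d_3[Z] = 23/120*1/10 + 23/120*1/5 + 26/75*1/2 + 27/100*2/5 = 2033/6000
  d_3[W] = 23/120*1/10 + 23/120*1/5 + 26/75*3/10 + 27/100*2/5 = 539/2000
d_3 = (X=47/240, Y=47/240, Z=2033/6000, W=539/2000)

Answer: 47/240 47/240 2033/6000 539/2000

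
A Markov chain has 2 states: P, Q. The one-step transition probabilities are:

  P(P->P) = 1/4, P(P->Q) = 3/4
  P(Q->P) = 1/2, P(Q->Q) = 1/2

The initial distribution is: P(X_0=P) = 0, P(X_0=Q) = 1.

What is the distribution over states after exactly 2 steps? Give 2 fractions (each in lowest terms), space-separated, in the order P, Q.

Propagating the distribution step by step (d_{t+1} = d_t * P):
d_0 = (P=0, Q=1)
  d_1[P] = 0*1/4 + 1*1/2 = 1/2
  d_1[Q] = 0*3/4 + 1*1/2 = 1/2
d_1 = (P=1/2, Q=1/2)
  d_2[P] = 1/2*1/4 + 1/2*1/2 = 3/8
  d_2[Q] = 1/2*3/4 + 1/2*1/2 = 5/8
d_2 = (P=3/8, Q=5/8)

Answer: 3/8 5/8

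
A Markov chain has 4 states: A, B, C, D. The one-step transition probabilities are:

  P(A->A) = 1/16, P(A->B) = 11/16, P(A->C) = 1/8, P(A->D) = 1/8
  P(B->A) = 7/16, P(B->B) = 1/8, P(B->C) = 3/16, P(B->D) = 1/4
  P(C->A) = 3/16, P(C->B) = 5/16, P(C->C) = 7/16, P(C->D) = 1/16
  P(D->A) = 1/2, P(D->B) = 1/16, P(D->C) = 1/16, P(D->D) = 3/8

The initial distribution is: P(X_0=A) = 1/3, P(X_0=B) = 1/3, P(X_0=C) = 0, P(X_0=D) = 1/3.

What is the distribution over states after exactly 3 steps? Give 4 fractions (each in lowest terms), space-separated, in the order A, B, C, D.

Propagating the distribution step by step (d_{t+1} = d_t * P):
d_0 = (A=1/3, B=1/3, C=0, D=1/3)
  d_1[A] = 1/3*1/16 + 1/3*7/16 + 0*3/16 + 1/3*1/2 = 1/3
  d_1[B] = 1/3*11/16 + 1/3*1/8 + 0*5/16 + 1/3*1/16 = 7/24
  d_1[C] = 1/3*1/8 + 1/3*3/16 + 0*7/16 + 1/3*1/16 = 1/8
  d_1[D] = 1/3*1/8 + 1/3*1/4 + 0*1/16 + 1/3*3/8 = 1/4
d_1 = (A=1/3, B=7/24, C=1/8, D=1/4)
  d_2[A] = 1/3*1/16 + 7/24*7/16 + 1/8*3/16 + 1/4*1/2 = 19/64
  d_2[B] = 1/3*11/16 + 7/24*1/8 + 1/8*5/16 + 1/4*1/16 = 41/128
  d_2[C] = 1/3*1/8 + 7/24*3/16 + 1/8*7/16 + 1/4*1/16 = 1/6
  d_2[D] = 1/3*1/8 + 7/24*1/4 + 1/8*1/16 + 1/4*3/8 = 83/384
d_2 = (A=19/64, B=41/128, C=1/6, D=83/384)
  d_3[A] = 19/64*1/16 + 41/128*7/16 + 1/6*3/16 + 83/384*1/2 = 1831/6144
  d_3[B] = 19/64*11/16 + 41/128*1/8 + 1/6*5/16 + 83/384*1/16 = 1903/6144
  d_3[C] = 19/64*1/8 + 41/128*3/16 + 1/6*7/16 + 83/384*1/16 = 47/256
  d_3[D] = 19/64*1/8 + 41/128*1/4 + 1/6*1/16 + 83/384*3/8 = 641/3072
d_3 = (A=1831/6144, B=1903/6144, C=47/256, D=641/3072)

Answer: 1831/6144 1903/6144 47/256 641/3072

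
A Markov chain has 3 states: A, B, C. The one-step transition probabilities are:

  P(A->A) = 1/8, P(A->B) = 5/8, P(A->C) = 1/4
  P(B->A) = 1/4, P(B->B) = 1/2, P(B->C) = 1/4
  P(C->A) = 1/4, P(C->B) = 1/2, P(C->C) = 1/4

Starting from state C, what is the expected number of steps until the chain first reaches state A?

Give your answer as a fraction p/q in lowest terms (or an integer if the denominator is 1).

Let h_i = expected steps to first reach A from state i.
Boundary: h_A = 0.
First-step equations for the other states:
  h_B = 1 + 1/4*h_A + 1/2*h_B + 1/4*h_C
  h_C = 1 + 1/4*h_A + 1/2*h_B + 1/4*h_C

Substituting h_A = 0 and rearranging gives the linear system (I - Q) h = 1:
  [1/2, -1/4] . (h_B, h_C) = 1
  [-1/2, 3/4] . (h_B, h_C) = 1

Solving yields:
  h_B = 4
  h_C = 4

Starting state is C, so the expected hitting time is h_C = 4.

Answer: 4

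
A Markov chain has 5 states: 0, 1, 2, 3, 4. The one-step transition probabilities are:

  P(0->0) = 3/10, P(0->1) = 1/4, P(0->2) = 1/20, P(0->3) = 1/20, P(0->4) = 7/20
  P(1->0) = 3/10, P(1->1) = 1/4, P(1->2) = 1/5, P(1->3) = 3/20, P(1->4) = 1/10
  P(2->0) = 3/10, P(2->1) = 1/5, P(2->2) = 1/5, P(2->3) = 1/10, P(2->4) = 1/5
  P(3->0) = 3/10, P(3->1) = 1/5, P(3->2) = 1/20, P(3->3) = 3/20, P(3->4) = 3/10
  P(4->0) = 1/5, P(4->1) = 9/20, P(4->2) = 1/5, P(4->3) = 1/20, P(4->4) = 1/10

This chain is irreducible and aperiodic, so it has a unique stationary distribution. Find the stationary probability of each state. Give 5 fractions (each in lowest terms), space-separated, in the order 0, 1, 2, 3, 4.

Answer: 23104/82609 23025/82609 11885/82609 7808/82609 16787/82609

Derivation:
The stationary distribution satisfies pi = pi * P, i.e.:
  pi_0 = 3/10*pi_0 + 3/10*pi_1 + 3/10*pi_2 + 3/10*pi_3 + 1/5*pi_4
  pi_1 = 1/4*pi_0 + 1/4*pi_1 + 1/5*pi_2 + 1/5*pi_3 + 9/20*pi_4
  pi_2 = 1/20*pi_0 + 1/5*pi_1 + 1/5*pi_2 + 1/20*pi_3 + 1/5*pi_4
  pi_3 = 1/20*pi_0 + 3/20*pi_1 + 1/10*pi_2 + 3/20*pi_3 + 1/20*pi_4
  pi_4 = 7/20*pi_0 + 1/10*pi_1 + 1/5*pi_2 + 3/10*pi_3 + 1/10*pi_4
with normalization: pi_0 + pi_1 + pi_2 + pi_3 + pi_4 = 1.

Using the first 4 balance equations plus normalization, the linear system A*pi = b is:
  [-7/10, 3/10, 3/10, 3/10, 1/5] . pi = 0
  [1/4, -3/4, 1/5, 1/5, 9/20] . pi = 0
  [1/20, 1/5, -4/5, 1/20, 1/5] . pi = 0
  [1/20, 3/20, 1/10, -17/20, 1/20] . pi = 0
  [1, 1, 1, 1, 1] . pi = 1

Solving yields:
  pi_0 = 23104/82609
  pi_1 = 23025/82609
  pi_2 = 11885/82609
  pi_3 = 7808/82609
  pi_4 = 16787/82609

Verification (pi * P):
  23104/82609*3/10 + 23025/82609*3/10 + 11885/82609*3/10 + 7808/82609*3/10 + 16787/82609*1/5 = 23104/82609 = pi_0  (ok)
  23104/82609*1/4 + 23025/82609*1/4 + 11885/82609*1/5 + 7808/82609*1/5 + 16787/82609*9/20 = 23025/82609 = pi_1  (ok)
  23104/82609*1/20 + 23025/82609*1/5 + 11885/82609*1/5 + 7808/82609*1/20 + 16787/82609*1/5 = 11885/82609 = pi_2  (ok)
  23104/82609*1/20 + 23025/82609*3/20 + 11885/82609*1/10 + 7808/82609*3/20 + 16787/82609*1/20 = 7808/82609 = pi_3  (ok)
  23104/82609*7/20 + 23025/82609*1/10 + 11885/82609*1/5 + 7808/82609*3/10 + 16787/82609*1/10 = 16787/82609 = pi_4  (ok)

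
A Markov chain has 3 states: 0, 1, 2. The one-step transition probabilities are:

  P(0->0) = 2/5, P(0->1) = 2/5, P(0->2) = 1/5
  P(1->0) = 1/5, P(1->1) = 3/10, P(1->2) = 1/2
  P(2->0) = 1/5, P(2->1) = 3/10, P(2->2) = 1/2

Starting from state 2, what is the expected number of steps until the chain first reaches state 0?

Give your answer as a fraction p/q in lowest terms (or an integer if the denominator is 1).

Let h_i = expected steps to first reach 0 from state i.
Boundary: h_0 = 0.
First-step equations for the other states:
  h_1 = 1 + 1/5*h_0 + 3/10*h_1 + 1/2*h_2
  h_2 = 1 + 1/5*h_0 + 3/10*h_1 + 1/2*h_2

Substituting h_0 = 0 and rearranging gives the linear system (I - Q) h = 1:
  [7/10, -1/2] . (h_1, h_2) = 1
  [-3/10, 1/2] . (h_1, h_2) = 1

Solving yields:
  h_1 = 5
  h_2 = 5

Starting state is 2, so the expected hitting time is h_2 = 5.

Answer: 5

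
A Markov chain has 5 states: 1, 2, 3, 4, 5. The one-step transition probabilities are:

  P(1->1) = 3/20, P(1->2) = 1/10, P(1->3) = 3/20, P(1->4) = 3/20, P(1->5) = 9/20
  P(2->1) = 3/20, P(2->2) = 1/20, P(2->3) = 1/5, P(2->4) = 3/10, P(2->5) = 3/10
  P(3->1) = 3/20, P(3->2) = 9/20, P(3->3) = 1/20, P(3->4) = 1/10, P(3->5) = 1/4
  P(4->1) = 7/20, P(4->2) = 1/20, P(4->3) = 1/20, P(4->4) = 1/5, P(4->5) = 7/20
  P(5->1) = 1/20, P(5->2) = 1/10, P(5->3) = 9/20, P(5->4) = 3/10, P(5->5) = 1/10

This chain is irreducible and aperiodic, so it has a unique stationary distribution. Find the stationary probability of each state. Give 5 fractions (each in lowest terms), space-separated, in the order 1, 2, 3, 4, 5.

Answer: 20639/124560 1567/10380 16423/83040 3557/16608 6761/24912

Derivation:
The stationary distribution satisfies pi = pi * P, i.e.:
  pi_1 = 3/20*pi_1 + 3/20*pi_2 + 3/20*pi_3 + 7/20*pi_4 + 1/20*pi_5
  pi_2 = 1/10*pi_1 + 1/20*pi_2 + 9/20*pi_3 + 1/20*pi_4 + 1/10*pi_5
  pi_3 = 3/20*pi_1 + 1/5*pi_2 + 1/20*pi_3 + 1/20*pi_4 + 9/20*pi_5
  pi_4 = 3/20*pi_1 + 3/10*pi_2 + 1/10*pi_3 + 1/5*pi_4 + 3/10*pi_5
  pi_5 = 9/20*pi_1 + 3/10*pi_2 + 1/4*pi_3 + 7/20*pi_4 + 1/10*pi_5
with normalization: pi_1 + pi_2 + pi_3 + pi_4 + pi_5 = 1.

Using the first 4 balance equations plus normalization, the linear system A*pi = b is:
  [-17/20, 3/20, 3/20, 7/20, 1/20] . pi = 0
  [1/10, -19/20, 9/20, 1/20, 1/10] . pi = 0
  [3/20, 1/5, -19/20, 1/20, 9/20] . pi = 0
  [3/20, 3/10, 1/10, -4/5, 3/10] . pi = 0
  [1, 1, 1, 1, 1] . pi = 1

Solving yields:
  pi_1 = 20639/124560
  pi_2 = 1567/10380
  pi_3 = 16423/83040
  pi_4 = 3557/16608
  pi_5 = 6761/24912

Verification (pi * P):
  20639/124560*3/20 + 1567/10380*3/20 + 16423/83040*3/20 + 3557/16608*7/20 + 6761/24912*1/20 = 20639/124560 = pi_1  (ok)
  20639/124560*1/10 + 1567/10380*1/20 + 16423/83040*9/20 + 3557/16608*1/20 + 6761/24912*1/10 = 1567/10380 = pi_2  (ok)
  20639/124560*3/20 + 1567/10380*1/5 + 16423/83040*1/20 + 3557/16608*1/20 + 6761/24912*9/20 = 16423/83040 = pi_3  (ok)
  20639/124560*3/20 + 1567/10380*3/10 + 16423/83040*1/10 + 3557/16608*1/5 + 6761/24912*3/10 = 3557/16608 = pi_4  (ok)
  20639/124560*9/20 + 1567/10380*3/10 + 16423/83040*1/4 + 3557/16608*7/20 + 6761/24912*1/10 = 6761/24912 = pi_5  (ok)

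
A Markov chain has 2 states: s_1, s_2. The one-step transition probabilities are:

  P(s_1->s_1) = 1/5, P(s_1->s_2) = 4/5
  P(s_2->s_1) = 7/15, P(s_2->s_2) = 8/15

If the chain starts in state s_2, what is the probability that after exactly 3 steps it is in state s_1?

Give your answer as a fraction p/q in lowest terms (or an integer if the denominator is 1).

Computing P^3 by repeated multiplication:
P^1 =
  s_1: [1/5, 4/5]
  s_2: [7/15, 8/15]
P^2 =
  s_1: [31/75, 44/75]
  s_2: [77/225, 148/225]
P^3 =
  s_1: [401/1125, 724/1125]
  s_2: [1267/3375, 2108/3375]

(P^3)[s_2 -> s_1] = 1267/3375

Answer: 1267/3375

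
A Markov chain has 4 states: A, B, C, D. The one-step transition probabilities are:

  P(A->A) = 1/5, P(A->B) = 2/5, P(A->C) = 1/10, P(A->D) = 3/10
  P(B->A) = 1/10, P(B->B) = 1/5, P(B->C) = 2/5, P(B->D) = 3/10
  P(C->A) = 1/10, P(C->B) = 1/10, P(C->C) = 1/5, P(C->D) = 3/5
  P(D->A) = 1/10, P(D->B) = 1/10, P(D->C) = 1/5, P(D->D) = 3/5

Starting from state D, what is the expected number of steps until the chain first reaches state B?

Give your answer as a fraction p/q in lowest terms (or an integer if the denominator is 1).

Answer: 15/2

Derivation:
Let h_i = expected steps to first reach B from state i.
Boundary: h_B = 0.
First-step equations for the other states:
  h_A = 1 + 1/5*h_A + 2/5*h_B + 1/10*h_C + 3/10*h_D
  h_C = 1 + 1/10*h_A + 1/10*h_B + 1/5*h_C + 3/5*h_D
  h_D = 1 + 1/10*h_A + 1/10*h_B + 1/5*h_C + 3/5*h_D

Substituting h_B = 0 and rearranging gives the linear system (I - Q) h = 1:
  [4/5, -1/10, -3/10] . (h_A, h_C, h_D) = 1
  [-1/10, 4/5, -3/5] . (h_A, h_C, h_D) = 1
  [-1/10, -1/5, 2/5] . (h_A, h_C, h_D) = 1

Solving yields:
  h_A = 5
  h_C = 15/2
  h_D = 15/2

Starting state is D, so the expected hitting time is h_D = 15/2.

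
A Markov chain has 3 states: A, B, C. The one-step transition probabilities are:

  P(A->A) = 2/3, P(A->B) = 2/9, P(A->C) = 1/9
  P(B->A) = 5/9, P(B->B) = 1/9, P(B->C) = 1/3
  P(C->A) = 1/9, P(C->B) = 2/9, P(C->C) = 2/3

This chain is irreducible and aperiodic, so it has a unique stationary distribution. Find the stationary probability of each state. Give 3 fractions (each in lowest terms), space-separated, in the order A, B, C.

The stationary distribution satisfies pi = pi * P, i.e.:
  pi_A = 2/3*pi_A + 5/9*pi_B + 1/9*pi_C
  pi_B = 2/9*pi_A + 1/9*pi_B + 2/9*pi_C
  pi_C = 1/9*pi_A + 1/3*pi_B + 2/3*pi_C
with normalization: pi_A + pi_B + pi_C = 1.

Using the first 2 balance equations plus normalization, the linear system A*pi = b is:
  [-1/3, 5/9, 1/9] . pi = 0
  [2/9, -8/9, 2/9] . pi = 0
  [1, 1, 1] . pi = 1

Solving yields:
  pi_A = 9/20
  pi_B = 1/5
  pi_C = 7/20

Verification (pi * P):
  9/20*2/3 + 1/5*5/9 + 7/20*1/9 = 9/20 = pi_A  (ok)
  9/20*2/9 + 1/5*1/9 + 7/20*2/9 = 1/5 = pi_B  (ok)
  9/20*1/9 + 1/5*1/3 + 7/20*2/3 = 7/20 = pi_C  (ok)

Answer: 9/20 1/5 7/20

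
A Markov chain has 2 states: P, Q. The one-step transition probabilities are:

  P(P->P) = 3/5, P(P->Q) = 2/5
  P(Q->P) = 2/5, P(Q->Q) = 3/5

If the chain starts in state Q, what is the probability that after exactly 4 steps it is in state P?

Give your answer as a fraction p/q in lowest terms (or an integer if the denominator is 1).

Computing P^4 by repeated multiplication:
P^1 =
  P: [3/5, 2/5]
  Q: [2/5, 3/5]
P^2 =
  P: [13/25, 12/25]
  Q: [12/25, 13/25]
P^3 =
  P: [63/125, 62/125]
  Q: [62/125, 63/125]
P^4 =
  P: [313/625, 312/625]
  Q: [312/625, 313/625]

(P^4)[Q -> P] = 312/625

Answer: 312/625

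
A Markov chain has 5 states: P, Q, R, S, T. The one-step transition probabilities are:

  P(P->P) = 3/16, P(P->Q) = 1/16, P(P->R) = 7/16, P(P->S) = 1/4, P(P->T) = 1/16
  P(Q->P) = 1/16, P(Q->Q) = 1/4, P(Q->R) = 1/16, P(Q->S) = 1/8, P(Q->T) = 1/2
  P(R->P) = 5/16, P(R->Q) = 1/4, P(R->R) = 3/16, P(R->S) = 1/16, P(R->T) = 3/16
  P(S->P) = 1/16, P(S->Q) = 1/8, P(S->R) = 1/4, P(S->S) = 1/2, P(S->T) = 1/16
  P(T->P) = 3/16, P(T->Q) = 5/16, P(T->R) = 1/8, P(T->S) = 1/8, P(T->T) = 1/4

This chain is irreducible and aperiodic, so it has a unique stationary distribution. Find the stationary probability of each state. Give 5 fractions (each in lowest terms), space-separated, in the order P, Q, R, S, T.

Answer: 6197/38668 8011/38668 1945/9667 8195/38668 8485/38668

Derivation:
The stationary distribution satisfies pi = pi * P, i.e.:
  pi_P = 3/16*pi_P + 1/16*pi_Q + 5/16*pi_R + 1/16*pi_S + 3/16*pi_T
  pi_Q = 1/16*pi_P + 1/4*pi_Q + 1/4*pi_R + 1/8*pi_S + 5/16*pi_T
  pi_R = 7/16*pi_P + 1/16*pi_Q + 3/16*pi_R + 1/4*pi_S + 1/8*pi_T
  pi_S = 1/4*pi_P + 1/8*pi_Q + 1/16*pi_R + 1/2*pi_S + 1/8*pi_T
  pi_T = 1/16*pi_P + 1/2*pi_Q + 3/16*pi_R + 1/16*pi_S + 1/4*pi_T
with normalization: pi_P + pi_Q + pi_R + pi_S + pi_T = 1.

Using the first 4 balance equations plus normalization, the linear system A*pi = b is:
  [-13/16, 1/16, 5/16, 1/16, 3/16] . pi = 0
  [1/16, -3/4, 1/4, 1/8, 5/16] . pi = 0
  [7/16, 1/16, -13/16, 1/4, 1/8] . pi = 0
  [1/4, 1/8, 1/16, -1/2, 1/8] . pi = 0
  [1, 1, 1, 1, 1] . pi = 1

Solving yields:
  pi_P = 6197/38668
  pi_Q = 8011/38668
  pi_R = 1945/9667
  pi_S = 8195/38668
  pi_T = 8485/38668

Verification (pi * P):
  6197/38668*3/16 + 8011/38668*1/16 + 1945/9667*5/16 + 8195/38668*1/16 + 8485/38668*3/16 = 6197/38668 = pi_P  (ok)
  6197/38668*1/16 + 8011/38668*1/4 + 1945/9667*1/4 + 8195/38668*1/8 + 8485/38668*5/16 = 8011/38668 = pi_Q  (ok)
  6197/38668*7/16 + 8011/38668*1/16 + 1945/9667*3/16 + 8195/38668*1/4 + 8485/38668*1/8 = 1945/9667 = pi_R  (ok)
  6197/38668*1/4 + 8011/38668*1/8 + 1945/9667*1/16 + 8195/38668*1/2 + 8485/38668*1/8 = 8195/38668 = pi_S  (ok)
  6197/38668*1/16 + 8011/38668*1/2 + 1945/9667*3/16 + 8195/38668*1/16 + 8485/38668*1/4 = 8485/38668 = pi_T  (ok)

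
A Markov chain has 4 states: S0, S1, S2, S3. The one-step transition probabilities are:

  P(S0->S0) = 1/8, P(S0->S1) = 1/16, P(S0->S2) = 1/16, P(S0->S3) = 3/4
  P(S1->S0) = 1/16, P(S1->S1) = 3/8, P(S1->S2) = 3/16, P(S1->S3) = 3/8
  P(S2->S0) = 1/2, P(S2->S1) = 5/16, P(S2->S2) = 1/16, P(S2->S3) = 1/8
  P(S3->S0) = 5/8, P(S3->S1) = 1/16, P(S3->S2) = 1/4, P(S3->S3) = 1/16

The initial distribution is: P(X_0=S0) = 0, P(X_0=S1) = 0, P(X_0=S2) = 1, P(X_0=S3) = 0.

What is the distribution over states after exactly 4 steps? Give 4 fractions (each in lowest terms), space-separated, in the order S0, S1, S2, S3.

Answer: 20415/65536 10085/65536 4235/32768 13283/32768

Derivation:
Propagating the distribution step by step (d_{t+1} = d_t * P):
d_0 = (S0=0, S1=0, S2=1, S3=0)
  d_1[S0] = 0*1/8 + 0*1/16 + 1*1/2 + 0*5/8 = 1/2
  d_1[S1] = 0*1/16 + 0*3/8 + 1*5/16 + 0*1/16 = 5/16
  d_1[S2] = 0*1/16 + 0*3/16 + 1*1/16 + 0*1/4 = 1/16
  d_1[S3] = 0*3/4 + 0*3/8 + 1*1/8 + 0*1/16 = 1/8
d_1 = (S0=1/2, S1=5/16, S2=1/16, S3=1/8)
  d_2[S0] = 1/2*1/8 + 5/16*1/16 + 1/16*1/2 + 1/8*5/8 = 49/256
  d_2[S1] = 1/2*1/16 + 5/16*3/8 + 1/16*5/16 + 1/8*1/16 = 45/256
  d_2[S2] = 1/2*1/16 + 5/16*3/16 + 1/16*1/16 + 1/8*1/4 = 1/8
  d_2[S3] = 1/2*3/4 + 5/16*3/8 + 1/16*1/8 + 1/8*1/16 = 65/128
d_2 = (S0=49/256, S1=45/256, S2=1/8, S3=65/128)
  d_3[S0] = 49/256*1/8 + 45/256*1/16 + 1/8*1/2 + 65/128*5/8 = 1699/4096
  d_3[S1] = 49/256*1/16 + 45/256*3/8 + 1/8*5/16 + 65/128*1/16 = 609/4096
  d_3[S2] = 49/256*1/16 + 45/256*3/16 + 1/8*1/16 + 65/128*1/4 = 23/128
  d_3[S3] = 49/256*3/4 + 45/256*3/8 + 1/8*1/8 + 65/128*1/16 = 263/1024
d_3 = (S0=1699/4096, S1=609/4096, S2=23/128, S3=263/1024)
  d_4[S0] = 1699/4096*1/8 + 609/4096*1/16 + 23/128*1/2 + 263/1024*5/8 = 20415/65536
  d_4[S1] = 1699/4096*1/16 + 609/4096*3/8 + 23/128*5/16 + 263/1024*1/16 = 10085/65536
  d_4[S2] = 1699/4096*1/16 + 609/4096*3/16 + 23/128*1/16 + 263/1024*1/4 = 4235/32768
  d_4[S3] = 1699/4096*3/4 + 609/4096*3/8 + 23/128*1/8 + 263/1024*1/16 = 13283/32768
d_4 = (S0=20415/65536, S1=10085/65536, S2=4235/32768, S3=13283/32768)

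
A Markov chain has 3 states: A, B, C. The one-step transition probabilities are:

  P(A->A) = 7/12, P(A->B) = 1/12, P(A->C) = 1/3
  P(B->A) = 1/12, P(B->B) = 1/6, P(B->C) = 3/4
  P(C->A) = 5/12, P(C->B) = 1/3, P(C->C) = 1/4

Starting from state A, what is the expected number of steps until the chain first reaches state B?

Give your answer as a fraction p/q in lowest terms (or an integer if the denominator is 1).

Answer: 156/25

Derivation:
Let h_i = expected steps to first reach B from state i.
Boundary: h_B = 0.
First-step equations for the other states:
  h_A = 1 + 7/12*h_A + 1/12*h_B + 1/3*h_C
  h_C = 1 + 5/12*h_A + 1/3*h_B + 1/4*h_C

Substituting h_B = 0 and rearranging gives the linear system (I - Q) h = 1:
  [5/12, -1/3] . (h_A, h_C) = 1
  [-5/12, 3/4] . (h_A, h_C) = 1

Solving yields:
  h_A = 156/25
  h_C = 24/5

Starting state is A, so the expected hitting time is h_A = 156/25.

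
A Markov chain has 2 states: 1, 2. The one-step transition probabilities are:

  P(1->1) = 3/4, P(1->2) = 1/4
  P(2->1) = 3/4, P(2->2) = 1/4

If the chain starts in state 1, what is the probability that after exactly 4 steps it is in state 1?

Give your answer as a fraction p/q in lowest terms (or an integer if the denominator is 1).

Computing P^4 by repeated multiplication:
P^1 =
  1: [3/4, 1/4]
  2: [3/4, 1/4]
P^2 =
  1: [3/4, 1/4]
  2: [3/4, 1/4]
P^3 =
  1: [3/4, 1/4]
  2: [3/4, 1/4]
P^4 =
  1: [3/4, 1/4]
  2: [3/4, 1/4]

(P^4)[1 -> 1] = 3/4

Answer: 3/4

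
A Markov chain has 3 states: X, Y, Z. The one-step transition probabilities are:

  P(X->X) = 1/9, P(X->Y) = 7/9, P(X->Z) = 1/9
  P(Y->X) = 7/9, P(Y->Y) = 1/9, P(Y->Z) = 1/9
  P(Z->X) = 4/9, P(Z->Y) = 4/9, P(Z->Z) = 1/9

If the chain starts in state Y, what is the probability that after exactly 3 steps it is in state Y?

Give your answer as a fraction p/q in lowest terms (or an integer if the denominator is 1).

Answer: 8/27

Derivation:
Computing P^3 by repeated multiplication:
P^1 =
  X: [1/9, 7/9, 1/9]
  Y: [7/9, 1/9, 1/9]
  Z: [4/9, 4/9, 1/9]
P^2 =
  X: [2/3, 2/9, 1/9]
  Y: [2/9, 2/3, 1/9]
  Z: [4/9, 4/9, 1/9]
P^3 =
  X: [8/27, 16/27, 1/9]
  Y: [16/27, 8/27, 1/9]
  Z: [4/9, 4/9, 1/9]

(P^3)[Y -> Y] = 8/27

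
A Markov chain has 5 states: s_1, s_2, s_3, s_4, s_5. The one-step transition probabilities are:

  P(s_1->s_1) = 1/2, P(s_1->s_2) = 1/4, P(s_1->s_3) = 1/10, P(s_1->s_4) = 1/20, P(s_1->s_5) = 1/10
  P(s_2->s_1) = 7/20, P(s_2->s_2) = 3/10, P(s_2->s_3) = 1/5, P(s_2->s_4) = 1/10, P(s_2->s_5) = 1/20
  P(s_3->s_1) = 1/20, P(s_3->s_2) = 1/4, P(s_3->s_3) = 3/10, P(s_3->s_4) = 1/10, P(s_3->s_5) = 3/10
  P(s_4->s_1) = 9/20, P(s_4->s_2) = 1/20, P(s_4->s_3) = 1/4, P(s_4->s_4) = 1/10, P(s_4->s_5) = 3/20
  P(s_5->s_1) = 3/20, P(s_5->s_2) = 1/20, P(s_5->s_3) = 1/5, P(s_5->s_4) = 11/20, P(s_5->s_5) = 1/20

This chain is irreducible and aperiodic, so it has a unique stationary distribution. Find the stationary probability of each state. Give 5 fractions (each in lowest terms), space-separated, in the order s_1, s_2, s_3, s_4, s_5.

Answer: 37111/112529 23203/112529 21768/112529 15930/112529 14517/112529

Derivation:
The stationary distribution satisfies pi = pi * P, i.e.:
  pi_s_1 = 1/2*pi_s_1 + 7/20*pi_s_2 + 1/20*pi_s_3 + 9/20*pi_s_4 + 3/20*pi_s_5
  pi_s_2 = 1/4*pi_s_1 + 3/10*pi_s_2 + 1/4*pi_s_3 + 1/20*pi_s_4 + 1/20*pi_s_5
  pi_s_3 = 1/10*pi_s_1 + 1/5*pi_s_2 + 3/10*pi_s_3 + 1/4*pi_s_4 + 1/5*pi_s_5
  pi_s_4 = 1/20*pi_s_1 + 1/10*pi_s_2 + 1/10*pi_s_3 + 1/10*pi_s_4 + 11/20*pi_s_5
  pi_s_5 = 1/10*pi_s_1 + 1/20*pi_s_2 + 3/10*pi_s_3 + 3/20*pi_s_4 + 1/20*pi_s_5
with normalization: pi_s_1 + pi_s_2 + pi_s_3 + pi_s_4 + pi_s_5 = 1.

Using the first 4 balance equations plus normalization, the linear system A*pi = b is:
  [-1/2, 7/20, 1/20, 9/20, 3/20] . pi = 0
  [1/4, -7/10, 1/4, 1/20, 1/20] . pi = 0
  [1/10, 1/5, -7/10, 1/4, 1/5] . pi = 0
  [1/20, 1/10, 1/10, -9/10, 11/20] . pi = 0
  [1, 1, 1, 1, 1] . pi = 1

Solving yields:
  pi_s_1 = 37111/112529
  pi_s_2 = 23203/112529
  pi_s_3 = 21768/112529
  pi_s_4 = 15930/112529
  pi_s_5 = 14517/112529

Verification (pi * P):
  37111/112529*1/2 + 23203/112529*7/20 + 21768/112529*1/20 + 15930/112529*9/20 + 14517/112529*3/20 = 37111/112529 = pi_s_1  (ok)
  37111/112529*1/4 + 23203/112529*3/10 + 21768/112529*1/4 + 15930/112529*1/20 + 14517/112529*1/20 = 23203/112529 = pi_s_2  (ok)
  37111/112529*1/10 + 23203/112529*1/5 + 21768/112529*3/10 + 15930/112529*1/4 + 14517/112529*1/5 = 21768/112529 = pi_s_3  (ok)
  37111/112529*1/20 + 23203/112529*1/10 + 21768/112529*1/10 + 15930/112529*1/10 + 14517/112529*11/20 = 15930/112529 = pi_s_4  (ok)
  37111/112529*1/10 + 23203/112529*1/20 + 21768/112529*3/10 + 15930/112529*3/20 + 14517/112529*1/20 = 14517/112529 = pi_s_5  (ok)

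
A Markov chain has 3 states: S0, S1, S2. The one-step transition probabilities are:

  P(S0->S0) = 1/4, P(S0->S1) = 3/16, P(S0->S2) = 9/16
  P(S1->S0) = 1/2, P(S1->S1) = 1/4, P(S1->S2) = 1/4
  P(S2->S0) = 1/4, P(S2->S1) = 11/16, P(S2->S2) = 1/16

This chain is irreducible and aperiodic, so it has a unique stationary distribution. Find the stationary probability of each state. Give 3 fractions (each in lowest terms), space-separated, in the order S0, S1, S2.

Answer: 17/50 9/25 3/10

Derivation:
The stationary distribution satisfies pi = pi * P, i.e.:
  pi_S0 = 1/4*pi_S0 + 1/2*pi_S1 + 1/4*pi_S2
  pi_S1 = 3/16*pi_S0 + 1/4*pi_S1 + 11/16*pi_S2
  pi_S2 = 9/16*pi_S0 + 1/4*pi_S1 + 1/16*pi_S2
with normalization: pi_S0 + pi_S1 + pi_S2 = 1.

Using the first 2 balance equations plus normalization, the linear system A*pi = b is:
  [-3/4, 1/2, 1/4] . pi = 0
  [3/16, -3/4, 11/16] . pi = 0
  [1, 1, 1] . pi = 1

Solving yields:
  pi_S0 = 17/50
  pi_S1 = 9/25
  pi_S2 = 3/10

Verification (pi * P):
  17/50*1/4 + 9/25*1/2 + 3/10*1/4 = 17/50 = pi_S0  (ok)
  17/50*3/16 + 9/25*1/4 + 3/10*11/16 = 9/25 = pi_S1  (ok)
  17/50*9/16 + 9/25*1/4 + 3/10*1/16 = 3/10 = pi_S2  (ok)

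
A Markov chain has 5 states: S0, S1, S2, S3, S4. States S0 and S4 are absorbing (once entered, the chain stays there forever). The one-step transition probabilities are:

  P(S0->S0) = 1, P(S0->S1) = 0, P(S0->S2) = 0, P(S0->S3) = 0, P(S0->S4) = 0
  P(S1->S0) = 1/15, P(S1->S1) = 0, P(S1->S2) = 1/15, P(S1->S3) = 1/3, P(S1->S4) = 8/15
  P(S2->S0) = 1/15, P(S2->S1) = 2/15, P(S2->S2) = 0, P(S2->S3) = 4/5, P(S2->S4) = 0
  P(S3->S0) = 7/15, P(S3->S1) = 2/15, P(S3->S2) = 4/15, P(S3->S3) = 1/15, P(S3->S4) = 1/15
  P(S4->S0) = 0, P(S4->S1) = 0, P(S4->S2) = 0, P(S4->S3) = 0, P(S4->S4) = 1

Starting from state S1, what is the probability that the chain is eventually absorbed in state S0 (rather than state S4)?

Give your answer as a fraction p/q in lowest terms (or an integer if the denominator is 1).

Let a_i = P(absorbed in S0 | start in state i).
Boundary conditions: a_S0 = 1, a_S4 = 0.
For each transient state i, a_i = sum_j P(i->j) * a_j:
  a_S1 = 1/15*a_S0 + 0*a_S1 + 1/15*a_S2 + 1/3*a_S3 + 8/15*a_S4
  a_S2 = 1/15*a_S0 + 2/15*a_S1 + 0*a_S2 + 4/5*a_S3 + 0*a_S4
  a_S3 = 7/15*a_S0 + 2/15*a_S1 + 4/15*a_S2 + 1/15*a_S3 + 1/15*a_S4

Substituting a_S0 = 1 and a_S4 = 0, rearrange to (I - Q) a = r where r[i] = P(i -> S0):
  [1, -1/15, -1/3] . (a_S1, a_S2, a_S3) = 1/15
  [-2/15, 1, -4/5] . (a_S1, a_S2, a_S3) = 1/15
  [-2/15, -4/15, 14/15] . (a_S1, a_S2, a_S3) = 7/15

Solving yields:
  a_S1 = 805/2188
  a_S2 = 791/1094
  a_S3 = 1661/2188

Starting state is S1, so the absorption probability is a_S1 = 805/2188.

Answer: 805/2188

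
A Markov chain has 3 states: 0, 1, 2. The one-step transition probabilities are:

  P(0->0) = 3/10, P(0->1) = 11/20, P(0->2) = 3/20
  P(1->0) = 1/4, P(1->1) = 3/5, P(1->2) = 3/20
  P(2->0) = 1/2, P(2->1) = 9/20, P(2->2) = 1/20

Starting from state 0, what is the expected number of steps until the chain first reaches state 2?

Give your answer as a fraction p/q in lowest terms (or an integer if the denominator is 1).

Let h_i = expected steps to first reach 2 from state i.
Boundary: h_2 = 0.
First-step equations for the other states:
  h_0 = 1 + 3/10*h_0 + 11/20*h_1 + 3/20*h_2
  h_1 = 1 + 1/4*h_0 + 3/5*h_1 + 3/20*h_2

Substituting h_2 = 0 and rearranging gives the linear system (I - Q) h = 1:
  [7/10, -11/20] . (h_0, h_1) = 1
  [-1/4, 2/5] . (h_0, h_1) = 1

Solving yields:
  h_0 = 20/3
  h_1 = 20/3

Starting state is 0, so the expected hitting time is h_0 = 20/3.

Answer: 20/3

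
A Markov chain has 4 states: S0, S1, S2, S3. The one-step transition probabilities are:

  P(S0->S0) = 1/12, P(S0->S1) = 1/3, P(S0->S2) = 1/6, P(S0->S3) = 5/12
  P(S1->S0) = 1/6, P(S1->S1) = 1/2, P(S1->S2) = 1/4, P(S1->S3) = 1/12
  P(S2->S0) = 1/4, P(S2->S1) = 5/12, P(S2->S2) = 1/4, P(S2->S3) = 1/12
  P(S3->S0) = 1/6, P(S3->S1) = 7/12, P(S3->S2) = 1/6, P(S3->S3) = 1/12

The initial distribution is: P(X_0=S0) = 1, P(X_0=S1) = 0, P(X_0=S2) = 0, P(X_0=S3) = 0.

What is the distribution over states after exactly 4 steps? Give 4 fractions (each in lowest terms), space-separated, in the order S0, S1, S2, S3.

Answer: 1777/10368 9635/20736 1549/6912 725/5184

Derivation:
Propagating the distribution step by step (d_{t+1} = d_t * P):
d_0 = (S0=1, S1=0, S2=0, S3=0)
  d_1[S0] = 1*1/12 + 0*1/6 + 0*1/4 + 0*1/6 = 1/12
  d_1[S1] = 1*1/3 + 0*1/2 + 0*5/12 + 0*7/12 = 1/3
  d_1[S2] = 1*1/6 + 0*1/4 + 0*1/4 + 0*1/6 = 1/6
  d_1[S3] = 1*5/12 + 0*1/12 + 0*1/12 + 0*1/12 = 5/12
d_1 = (S0=1/12, S1=1/3, S2=1/6, S3=5/12)
  d_2[S0] = 1/12*1/12 + 1/3*1/6 + 1/6*1/4 + 5/12*1/6 = 25/144
  d_2[S1] = 1/12*1/3 + 1/3*1/2 + 1/6*5/12 + 5/12*7/12 = 73/144
  d_2[S2] = 1/12*1/6 + 1/3*1/4 + 1/6*1/4 + 5/12*1/6 = 5/24
  d_2[S3] = 1/12*5/12 + 1/3*1/12 + 1/6*1/12 + 5/12*1/12 = 1/9
d_2 = (S0=25/144, S1=73/144, S2=5/24, S3=1/9)
  d_3[S0] = 25/144*1/12 + 73/144*1/6 + 5/24*1/4 + 1/9*1/6 = 293/1728
  d_3[S1] = 25/144*1/3 + 73/144*1/2 + 5/24*5/12 + 1/9*7/12 = 25/54
  d_3[S2] = 25/144*1/6 + 73/144*1/4 + 5/24*1/4 + 1/9*1/6 = 391/1728
  d_3[S3] = 25/144*5/12 + 73/144*1/12 + 5/24*1/12 + 1/9*1/12 = 61/432
d_3 = (S0=293/1728, S1=25/54, S2=391/1728, S3=61/432)
  d_4[S0] = 293/1728*1/12 + 25/54*1/6 + 391/1728*1/4 + 61/432*1/6 = 1777/10368
  d_4[S1] = 293/1728*1/3 + 25/54*1/2 + 391/1728*5/12 + 61/432*7/12 = 9635/20736
  d_4[S2] = 293/1728*1/6 + 25/54*1/4 + 391/1728*1/4 + 61/432*1/6 = 1549/6912
  d_4[S3] = 293/1728*5/12 + 25/54*1/12 + 391/1728*1/12 + 61/432*1/12 = 725/5184
d_4 = (S0=1777/10368, S1=9635/20736, S2=1549/6912, S3=725/5184)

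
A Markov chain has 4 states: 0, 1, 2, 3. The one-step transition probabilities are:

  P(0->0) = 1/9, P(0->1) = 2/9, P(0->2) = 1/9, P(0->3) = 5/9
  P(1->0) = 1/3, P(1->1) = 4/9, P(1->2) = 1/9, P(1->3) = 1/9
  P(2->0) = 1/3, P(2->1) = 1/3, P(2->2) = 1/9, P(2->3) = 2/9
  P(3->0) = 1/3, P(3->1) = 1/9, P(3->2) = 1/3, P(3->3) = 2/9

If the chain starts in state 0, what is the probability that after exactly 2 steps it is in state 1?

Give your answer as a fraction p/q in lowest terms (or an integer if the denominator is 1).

Answer: 2/9

Derivation:
Computing P^2 by repeated multiplication:
P^1 =
  0: [1/9, 2/9, 1/9, 5/9]
  1: [1/3, 4/9, 1/9, 1/9]
  2: [1/3, 1/3, 1/9, 2/9]
  3: [1/3, 1/9, 1/3, 2/9]
P^2 =
  0: [25/81, 2/9, 19/81, 19/81]
  1: [7/27, 26/81, 11/81, 23/81]
  2: [7/27, 23/81, 13/81, 8/27]
  3: [7/27, 7/27, 13/81, 26/81]

(P^2)[0 -> 1] = 2/9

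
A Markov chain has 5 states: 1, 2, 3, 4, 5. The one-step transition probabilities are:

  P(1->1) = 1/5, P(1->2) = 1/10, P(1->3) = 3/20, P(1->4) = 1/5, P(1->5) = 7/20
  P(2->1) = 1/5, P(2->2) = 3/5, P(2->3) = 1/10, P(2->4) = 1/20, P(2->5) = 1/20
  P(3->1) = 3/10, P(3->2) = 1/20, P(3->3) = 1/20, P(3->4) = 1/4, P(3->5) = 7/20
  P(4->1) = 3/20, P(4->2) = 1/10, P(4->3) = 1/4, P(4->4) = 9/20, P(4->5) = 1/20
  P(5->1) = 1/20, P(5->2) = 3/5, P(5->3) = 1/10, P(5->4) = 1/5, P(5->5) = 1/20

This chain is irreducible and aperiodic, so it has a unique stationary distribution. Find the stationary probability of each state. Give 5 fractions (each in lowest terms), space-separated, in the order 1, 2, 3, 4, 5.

Answer: 18197/100406 33247/100406 6716/50203 21021/100406 14509/100406

Derivation:
The stationary distribution satisfies pi = pi * P, i.e.:
  pi_1 = 1/5*pi_1 + 1/5*pi_2 + 3/10*pi_3 + 3/20*pi_4 + 1/20*pi_5
  pi_2 = 1/10*pi_1 + 3/5*pi_2 + 1/20*pi_3 + 1/10*pi_4 + 3/5*pi_5
  pi_3 = 3/20*pi_1 + 1/10*pi_2 + 1/20*pi_3 + 1/4*pi_4 + 1/10*pi_5
  pi_4 = 1/5*pi_1 + 1/20*pi_2 + 1/4*pi_3 + 9/20*pi_4 + 1/5*pi_5
  pi_5 = 7/20*pi_1 + 1/20*pi_2 + 7/20*pi_3 + 1/20*pi_4 + 1/20*pi_5
with normalization: pi_1 + pi_2 + pi_3 + pi_4 + pi_5 = 1.

Using the first 4 balance equations plus normalization, the linear system A*pi = b is:
  [-4/5, 1/5, 3/10, 3/20, 1/20] . pi = 0
  [1/10, -2/5, 1/20, 1/10, 3/5] . pi = 0
  [3/20, 1/10, -19/20, 1/4, 1/10] . pi = 0
  [1/5, 1/20, 1/4, -11/20, 1/5] . pi = 0
  [1, 1, 1, 1, 1] . pi = 1

Solving yields:
  pi_1 = 18197/100406
  pi_2 = 33247/100406
  pi_3 = 6716/50203
  pi_4 = 21021/100406
  pi_5 = 14509/100406

Verification (pi * P):
  18197/100406*1/5 + 33247/100406*1/5 + 6716/50203*3/10 + 21021/100406*3/20 + 14509/100406*1/20 = 18197/100406 = pi_1  (ok)
  18197/100406*1/10 + 33247/100406*3/5 + 6716/50203*1/20 + 21021/100406*1/10 + 14509/100406*3/5 = 33247/100406 = pi_2  (ok)
  18197/100406*3/20 + 33247/100406*1/10 + 6716/50203*1/20 + 21021/100406*1/4 + 14509/100406*1/10 = 6716/50203 = pi_3  (ok)
  18197/100406*1/5 + 33247/100406*1/20 + 6716/50203*1/4 + 21021/100406*9/20 + 14509/100406*1/5 = 21021/100406 = pi_4  (ok)
  18197/100406*7/20 + 33247/100406*1/20 + 6716/50203*7/20 + 21021/100406*1/20 + 14509/100406*1/20 = 14509/100406 = pi_5  (ok)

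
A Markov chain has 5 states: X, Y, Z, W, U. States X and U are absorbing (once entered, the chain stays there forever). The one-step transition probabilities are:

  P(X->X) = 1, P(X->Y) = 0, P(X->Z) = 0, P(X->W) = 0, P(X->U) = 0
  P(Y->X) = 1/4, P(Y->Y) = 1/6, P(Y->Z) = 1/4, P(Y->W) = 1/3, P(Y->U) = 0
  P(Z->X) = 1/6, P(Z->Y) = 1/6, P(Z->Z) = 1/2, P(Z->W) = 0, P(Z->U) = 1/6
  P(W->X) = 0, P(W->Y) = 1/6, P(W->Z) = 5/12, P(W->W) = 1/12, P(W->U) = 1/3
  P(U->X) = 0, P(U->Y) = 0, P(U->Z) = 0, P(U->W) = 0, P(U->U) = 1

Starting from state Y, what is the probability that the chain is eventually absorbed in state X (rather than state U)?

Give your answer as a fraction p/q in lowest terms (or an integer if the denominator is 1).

Answer: 152/253

Derivation:
Let a_i = P(absorbed in X | start in state i).
Boundary conditions: a_X = 1, a_U = 0.
For each transient state i, a_i = sum_j P(i->j) * a_j:
  a_Y = 1/4*a_X + 1/6*a_Y + 1/4*a_Z + 1/3*a_W + 0*a_U
  a_Z = 1/6*a_X + 1/6*a_Y + 1/2*a_Z + 0*a_W + 1/6*a_U
  a_W = 0*a_X + 1/6*a_Y + 5/12*a_Z + 1/12*a_W + 1/3*a_U

Substituting a_X = 1 and a_U = 0, rearrange to (I - Q) a = r where r[i] = P(i -> X):
  [5/6, -1/4, -1/3] . (a_Y, a_Z, a_W) = 1/4
  [-1/6, 1/2, 0] . (a_Y, a_Z, a_W) = 1/6
  [-1/6, -5/12, 11/12] . (a_Y, a_Z, a_W) = 0

Solving yields:
  a_Y = 152/253
  a_Z = 135/253
  a_W = 89/253

Starting state is Y, so the absorption probability is a_Y = 152/253.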